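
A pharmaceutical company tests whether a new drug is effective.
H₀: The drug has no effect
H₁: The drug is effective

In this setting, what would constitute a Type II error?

Type I error (α): Rejecting H₀ when H₀ is true
Type II error (β): Failing to reject H₀ when H₁ is true

Answer: Failing to detect the drug's effect when it actually works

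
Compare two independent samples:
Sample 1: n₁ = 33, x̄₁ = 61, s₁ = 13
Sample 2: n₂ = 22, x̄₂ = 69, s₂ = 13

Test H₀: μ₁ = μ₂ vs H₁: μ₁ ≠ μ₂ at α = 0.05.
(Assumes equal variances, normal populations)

Answer: t = -2.2358, reject H₀

Derivation:
Pooled variance: s²_p = [32×13² + 21×13²]/(53) = 169.0000
s_p = 13.0000
SE = s_p×√(1/n₁ + 1/n₂) = 13.0000×√(1/33 + 1/22) = 3.5781
t = (x̄₁ - x̄₂)/SE = (61 - 69)/3.5781 = -2.2358
df = 53, t-critical = ±2.006
Decision: reject H₀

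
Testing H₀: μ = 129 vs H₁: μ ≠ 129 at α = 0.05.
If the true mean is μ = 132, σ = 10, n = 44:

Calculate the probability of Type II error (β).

SE = σ/√n = 10/√44 = 1.5076
Critical values: μ₀ ± z_0.025×SE = 129 ± 1.960×1.5076
Acceptance region: (126.0451, 131.9549)
Under H₁ (μ = 132): z_high = (131.9549 - 132)/1.5076 = -0.0299, z_low = (126.0451 - 132)/1.5076 = -3.9499
β = P(not reject | H₁) = Φ(-0.0299) - Φ(-3.9499) ≈ 0.4880

Answer: β ≈ 0.4880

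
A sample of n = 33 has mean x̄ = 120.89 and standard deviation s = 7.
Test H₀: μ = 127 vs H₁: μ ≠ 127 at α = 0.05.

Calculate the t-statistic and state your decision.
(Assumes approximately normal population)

Answer: t = -5.0144, reject H₀

Derivation:
df = n - 1 = 32
SE = s/√n = 7/√33 = 1.2185
t = (x̄ - μ₀)/SE = (120.89 - 127)/1.2185 = -5.0144
Critical value: t_{0.025,32} = ±2.037
p-value < 0.0001
Decision: reject H₀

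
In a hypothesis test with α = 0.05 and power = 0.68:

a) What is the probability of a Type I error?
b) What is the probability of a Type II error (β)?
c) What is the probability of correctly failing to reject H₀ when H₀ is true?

a) Type I error probability = α = 0.05
b) Power = P(reject H₀ | H₁ true) = 1 - β = 0.68, so Type II error probability = β = 1 - Power = 0.32
c) P(fail to reject H₀ | H₀ true) = 1 - α = 0.95

Answer: a) 0.05, b) 0.32, c) 0.95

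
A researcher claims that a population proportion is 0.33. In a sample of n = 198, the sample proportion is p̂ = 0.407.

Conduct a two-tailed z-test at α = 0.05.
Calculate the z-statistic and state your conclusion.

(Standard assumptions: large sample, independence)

H₀: p = 0.33, H₁: p ≠ 0.33
Standard error: SE = √(p₀(1-p₀)/n) = √(0.33×0.67/198) = 0.033417
z-statistic: z = (p̂ - p₀)/SE = (0.407 - 0.33)/0.033417 = 2.3042
Critical value: z_0.025 = ±1.960
p-value = 0.0212
Decision: reject H₀ at α = 0.05

Answer: z = 2.3042, reject H₀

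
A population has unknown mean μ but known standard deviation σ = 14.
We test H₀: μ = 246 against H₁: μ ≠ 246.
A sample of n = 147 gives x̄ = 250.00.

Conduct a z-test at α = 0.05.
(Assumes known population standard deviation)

Answer: z = 3.4641, reject H₀

Derivation:
Standard error: SE = σ/√n = 14/√147 = 1.1547
z-statistic: z = (x̄ - μ₀)/SE = (250.00 - 246)/1.1547 = 3.4641
Critical value: ±1.960
p-value = 0.0005
Decision: reject H₀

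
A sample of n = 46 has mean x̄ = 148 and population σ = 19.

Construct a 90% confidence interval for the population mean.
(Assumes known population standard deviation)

Confidence level: 90%, α = 0.1
z_0.05 = 1.645
SE = σ/√n = 19/√46 = 2.8014
Margin of error = 1.645 × 2.8014 = 4.6083
CI: x̄ ± margin = 148 ± 4.6083
CI: (143.3917, 152.6083)

Answer: (143.3917, 152.6083)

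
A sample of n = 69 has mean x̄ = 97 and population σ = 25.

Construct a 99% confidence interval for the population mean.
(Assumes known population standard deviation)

Confidence level: 99%, α = 0.01
z_0.005 = 2.576
SE = σ/√n = 25/√69 = 3.0096
Margin of error = 2.576 × 3.0096 = 7.7527
CI: x̄ ± margin = 97 ± 7.7527
CI: (89.2473, 104.7527)

Answer: (89.2473, 104.7527)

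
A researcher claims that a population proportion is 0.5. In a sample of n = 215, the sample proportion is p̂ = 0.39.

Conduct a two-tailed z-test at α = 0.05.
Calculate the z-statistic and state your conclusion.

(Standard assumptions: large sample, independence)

Answer: z = -3.2258, reject H₀

Derivation:
H₀: p = 0.5, H₁: p ≠ 0.5
Standard error: SE = √(p₀(1-p₀)/n) = √(0.5×0.5/215) = 0.034100
z-statistic: z = (p̂ - p₀)/SE = (0.39 - 0.5)/0.034100 = -3.2258
Critical value: z_0.025 = ±1.960
p-value = 0.0013
Decision: reject H₀ at α = 0.05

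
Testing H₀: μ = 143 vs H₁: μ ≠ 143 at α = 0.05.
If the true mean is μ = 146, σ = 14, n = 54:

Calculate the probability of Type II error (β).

SE = σ/√n = 14/√54 = 1.9052
Critical values: μ₀ ± z_0.025×SE = 143 ± 1.960×1.9052
Acceptance region: (139.2658, 146.7342)
Under H₁ (μ = 146): z_high = (146.7342 - 146)/1.9052 = 0.3854, z_low = (139.2658 - 146)/1.9052 = -3.5346
β = P(not reject | H₁) = Φ(0.3854) - Φ(-3.5346) ≈ 0.6498

Answer: β ≈ 0.6498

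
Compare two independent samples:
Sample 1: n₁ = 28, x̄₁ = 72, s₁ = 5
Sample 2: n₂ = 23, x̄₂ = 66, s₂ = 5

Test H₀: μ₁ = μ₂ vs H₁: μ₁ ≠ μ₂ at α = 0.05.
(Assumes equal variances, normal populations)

Answer: t = 4.2641, reject H₀

Derivation:
Pooled variance: s²_p = [27×5² + 22×5²]/(49) = 25.0000
s_p = 5.0000
SE = s_p×√(1/n₁ + 1/n₂) = 5.0000×√(1/28 + 1/23) = 1.4071
t = (x̄₁ - x̄₂)/SE = (72 - 66)/1.4071 = 4.2641
df = 49, t-critical = ±2.010
Decision: reject H₀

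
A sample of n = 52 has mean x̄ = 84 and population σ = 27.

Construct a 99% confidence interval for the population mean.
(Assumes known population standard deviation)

Answer: (74.3549, 93.6451)

Derivation:
Confidence level: 99%, α = 0.01
z_0.005 = 2.576
SE = σ/√n = 27/√52 = 3.7442
Margin of error = 2.576 × 3.7442 = 9.6451
CI: x̄ ± margin = 84 ± 9.6451
CI: (74.3549, 93.6451)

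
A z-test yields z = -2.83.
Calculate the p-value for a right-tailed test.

Answer: p-value ≈ 0.9977

Derivation:
For z = -2.83:
p = P(Z > -2.83) = 1 - Φ(-2.83) = 0.9977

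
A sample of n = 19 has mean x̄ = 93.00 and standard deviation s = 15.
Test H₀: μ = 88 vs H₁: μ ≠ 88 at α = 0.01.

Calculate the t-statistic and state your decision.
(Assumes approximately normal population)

df = n - 1 = 18
SE = s/√n = 15/√19 = 3.4412
t = (x̄ - μ₀)/SE = (93.00 - 88)/3.4412 = 1.4530
Critical value: t_{0.005,18} = ±2.878
p-value ≈ 0.1634
Decision: fail to reject H₀

Answer: t = 1.4530, fail to reject H₀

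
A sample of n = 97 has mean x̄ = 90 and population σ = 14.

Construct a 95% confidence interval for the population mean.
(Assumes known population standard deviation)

Confidence level: 95%, α = 0.05
z_0.025 = 1.960
SE = σ/√n = 14/√97 = 1.4215
Margin of error = 1.960 × 1.4215 = 2.7861
CI: x̄ ± margin = 90 ± 2.7861
CI: (87.2139, 92.7861)

Answer: (87.2139, 92.7861)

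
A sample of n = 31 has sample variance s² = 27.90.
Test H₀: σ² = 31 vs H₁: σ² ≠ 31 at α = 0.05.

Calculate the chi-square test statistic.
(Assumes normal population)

df = n - 1 = 30
χ² = (n-1)s²/σ₀² = 30×27.90/31 = 27.0000
Critical values: χ²_{0.975,30} = 16.791, χ²_{0.025,30} = 46.979
Rejection region: χ² < 16.791 or χ² > 46.979
Decision: fail to reject H₀

Answer: χ² = 27.0000, fail to reject H₀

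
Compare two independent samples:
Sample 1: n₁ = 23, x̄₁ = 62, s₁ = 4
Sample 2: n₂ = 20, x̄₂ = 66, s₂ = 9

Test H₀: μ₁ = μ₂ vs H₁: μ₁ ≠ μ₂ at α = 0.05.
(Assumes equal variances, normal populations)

Answer: t = -1.9264, fail to reject H₀

Derivation:
Pooled variance: s²_p = [22×4² + 19×9²]/(41) = 46.1220
s_p = 6.7913
SE = s_p×√(1/n₁ + 1/n₂) = 6.7913×√(1/23 + 1/20) = 2.0764
t = (x̄₁ - x̄₂)/SE = (62 - 66)/2.0764 = -1.9264
df = 41, t-critical = ±2.020
Decision: fail to reject H₀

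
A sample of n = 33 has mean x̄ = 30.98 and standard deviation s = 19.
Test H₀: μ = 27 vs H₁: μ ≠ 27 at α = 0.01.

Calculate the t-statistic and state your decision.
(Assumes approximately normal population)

df = n - 1 = 32
SE = s/√n = 19/√33 = 3.3075
t = (x̄ - μ₀)/SE = (30.98 - 27)/3.3075 = 1.2033
Critical value: t_{0.005,32} = ±2.738
p-value ≈ 0.2377
Decision: fail to reject H₀

Answer: t = 1.2033, fail to reject H₀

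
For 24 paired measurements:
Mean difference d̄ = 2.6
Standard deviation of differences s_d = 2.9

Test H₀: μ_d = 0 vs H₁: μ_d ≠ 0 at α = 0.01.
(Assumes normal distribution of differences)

Answer: t = 4.3919, reject H₀

Derivation:
df = n - 1 = 23
SE = s_d/√n = 2.9/√24 = 0.5920
t = d̄/SE = 2.6/0.5920 = 4.3919
Critical value: t_{0.005,23} = ±2.807
p-value ≈ 0.0002
Decision: reject H₀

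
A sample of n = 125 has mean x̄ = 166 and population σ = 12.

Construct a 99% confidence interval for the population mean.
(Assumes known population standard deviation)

Answer: (163.2352, 168.7648)

Derivation:
Confidence level: 99%, α = 0.01
z_0.005 = 2.576
SE = σ/√n = 12/√125 = 1.0733
Margin of error = 2.576 × 1.0733 = 2.7648
CI: x̄ ± margin = 166 ± 2.7648
CI: (163.2352, 168.7648)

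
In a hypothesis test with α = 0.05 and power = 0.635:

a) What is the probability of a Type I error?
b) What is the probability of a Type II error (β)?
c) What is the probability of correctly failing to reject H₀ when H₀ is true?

a) Type I error probability = α = 0.05
b) Power = P(reject H₀ | H₁ true) = 1 - β = 0.635, so Type II error probability = β = 1 - Power = 0.365
c) P(fail to reject H₀ | H₀ true) = 1 - α = 0.95

Answer: a) 0.05, b) 0.365, c) 0.95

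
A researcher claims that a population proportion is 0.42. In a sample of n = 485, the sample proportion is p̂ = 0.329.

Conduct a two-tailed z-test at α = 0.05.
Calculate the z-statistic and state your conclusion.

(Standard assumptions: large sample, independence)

H₀: p = 0.42, H₁: p ≠ 0.42
Standard error: SE = √(p₀(1-p₀)/n) = √(0.42×0.58/485) = 0.022411
z-statistic: z = (p̂ - p₀)/SE = (0.329 - 0.42)/0.022411 = -4.0605
Critical value: z_0.025 = ±1.960
p-value < 0.0001
Decision: reject H₀ at α = 0.05

Answer: z = -4.0605, reject H₀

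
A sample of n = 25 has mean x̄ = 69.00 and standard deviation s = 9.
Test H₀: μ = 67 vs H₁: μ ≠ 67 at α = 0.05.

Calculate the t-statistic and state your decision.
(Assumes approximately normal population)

Answer: t = 1.1111, fail to reject H₀

Derivation:
df = n - 1 = 24
SE = s/√n = 9/√25 = 1.8000
t = (x̄ - μ₀)/SE = (69.00 - 67)/1.8000 = 1.1111
Critical value: t_{0.025,24} = ±2.064
p-value ≈ 0.2775
Decision: fail to reject H₀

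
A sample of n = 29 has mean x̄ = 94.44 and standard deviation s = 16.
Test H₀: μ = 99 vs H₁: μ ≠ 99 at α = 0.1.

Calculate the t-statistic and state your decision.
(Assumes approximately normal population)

df = n - 1 = 28
SE = s/√n = 16/√29 = 2.9711
t = (x̄ - μ₀)/SE = (94.44 - 99)/2.9711 = -1.5348
Critical value: t_{0.05,28} = ±1.701
p-value ≈ 0.1361
Decision: fail to reject H₀

Answer: t = -1.5348, fail to reject H₀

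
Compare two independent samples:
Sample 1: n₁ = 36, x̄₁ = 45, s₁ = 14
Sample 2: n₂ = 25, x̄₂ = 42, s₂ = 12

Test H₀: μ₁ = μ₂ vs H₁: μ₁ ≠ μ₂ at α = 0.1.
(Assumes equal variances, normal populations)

Pooled variance: s²_p = [35×14² + 24×12²]/(59) = 174.8475
s_p = 13.2230
SE = s_p×√(1/n₁ + 1/n₂) = 13.2230×√(1/36 + 1/25) = 3.4425
t = (x̄₁ - x̄₂)/SE = (45 - 42)/3.4425 = 0.8715
df = 59, t-critical = ±1.671
Decision: fail to reject H₀

Answer: t = 0.8715, fail to reject H₀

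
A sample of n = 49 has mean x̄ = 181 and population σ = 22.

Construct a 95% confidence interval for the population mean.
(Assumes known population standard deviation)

Confidence level: 95%, α = 0.05
z_0.025 = 1.960
SE = σ/√n = 22/√49 = 3.1429
Margin of error = 1.960 × 3.1429 = 6.1601
CI: x̄ ± margin = 181 ± 6.1601
CI: (174.8399, 187.1601)

Answer: (174.8399, 187.1601)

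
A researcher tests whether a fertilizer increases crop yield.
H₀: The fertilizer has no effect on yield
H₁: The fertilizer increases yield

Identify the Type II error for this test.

Type I error: rejecting H₀ when it is actually true (false positive).
Type II error: failing to reject H₀ when H₁ is actually true (false negative).

Answer: Failing to recommend an effective fertilizer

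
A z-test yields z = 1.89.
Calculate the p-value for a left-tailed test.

Answer: p-value ≈ 0.9706

Derivation:
For z = 1.89:
p = P(Z < 1.89) = Φ(1.89) = 0.9706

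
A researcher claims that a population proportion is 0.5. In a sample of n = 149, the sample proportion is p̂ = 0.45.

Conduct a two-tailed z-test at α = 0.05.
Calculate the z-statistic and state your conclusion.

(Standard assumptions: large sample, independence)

H₀: p = 0.5, H₁: p ≠ 0.5
Standard error: SE = √(p₀(1-p₀)/n) = √(0.5×0.5/149) = 0.040962
z-statistic: z = (p̂ - p₀)/SE = (0.45 - 0.5)/0.040962 = -1.2206
Critical value: z_0.025 = ±1.960
p-value = 0.2222
Decision: fail to reject H₀ at α = 0.05

Answer: z = -1.2206, fail to reject H₀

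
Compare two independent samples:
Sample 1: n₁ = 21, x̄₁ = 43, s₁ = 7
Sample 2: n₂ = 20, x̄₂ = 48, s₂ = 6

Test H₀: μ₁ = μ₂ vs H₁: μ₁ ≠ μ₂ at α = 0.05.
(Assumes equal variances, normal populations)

Answer: t = -2.4499, reject H₀

Derivation:
Pooled variance: s²_p = [20×7² + 19×6²]/(39) = 42.6667
s_p = 6.5320
SE = s_p×√(1/n₁ + 1/n₂) = 6.5320×√(1/21 + 1/20) = 2.0409
t = (x̄₁ - x̄₂)/SE = (43 - 48)/2.0409 = -2.4499
df = 39, t-critical = ±2.023
Decision: reject H₀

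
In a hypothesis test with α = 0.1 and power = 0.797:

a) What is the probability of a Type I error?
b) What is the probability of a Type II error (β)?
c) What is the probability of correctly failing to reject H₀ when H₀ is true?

a) Type I error probability = α = 0.1
b) Power = P(reject H₀ | H₁ true) = 1 - β = 0.797, so Type II error probability = β = 1 - Power = 0.203
c) P(fail to reject H₀ | H₀ true) = 1 - α = 0.9

Answer: a) 0.1, b) 0.203, c) 0.9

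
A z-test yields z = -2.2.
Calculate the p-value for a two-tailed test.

For z = -2.2:
p = 2×P(Z > |-2.2|) = 2×(1 - Φ(2.2)) = 0.0278

Answer: p-value ≈ 0.0278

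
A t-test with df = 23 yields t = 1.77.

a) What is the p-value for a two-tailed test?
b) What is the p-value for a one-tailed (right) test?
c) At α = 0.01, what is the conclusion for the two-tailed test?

Answer: a) 0.0900, b) 0.0450, c) fail to reject H₀

Derivation:
Using t-distribution with df = 23:
a) Two-tailed: p = 2×P(T > 1.77) = 0.0900
b) One-tailed: p = P(T > 1.77) = 0.0450
c) 0.0900 ≥ 0.01, fail to reject H₀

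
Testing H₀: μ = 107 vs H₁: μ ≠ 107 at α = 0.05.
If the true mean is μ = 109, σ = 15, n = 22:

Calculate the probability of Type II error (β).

Answer: β ≈ 0.9041

Derivation:
SE = σ/√n = 15/√22 = 3.1980
Critical values: μ₀ ± z_0.025×SE = 107 ± 1.960×3.1980
Acceptance region: (100.7319, 113.2681)
Under H₁ (μ = 109): z_high = (113.2681 - 109)/3.1980 = 1.3346, z_low = (100.7319 - 109)/3.1980 = -2.5854
β = P(not reject | H₁) = Φ(1.3346) - Φ(-2.5854) ≈ 0.9041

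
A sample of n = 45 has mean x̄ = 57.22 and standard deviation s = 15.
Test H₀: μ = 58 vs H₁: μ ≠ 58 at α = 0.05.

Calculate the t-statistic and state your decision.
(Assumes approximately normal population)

Answer: t = -0.3488, fail to reject H₀

Derivation:
df = n - 1 = 44
SE = s/√n = 15/√45 = 2.2361
t = (x̄ - μ₀)/SE = (57.22 - 58)/2.2361 = -0.3488
Critical value: t_{0.025,44} = ±2.015
p-value ≈ 0.7289
Decision: fail to reject H₀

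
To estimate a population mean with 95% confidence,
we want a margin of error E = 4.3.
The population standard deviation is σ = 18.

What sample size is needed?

z_0.025 = 1.960
n = (z×σ/E)² = (1.960×18/4.3)²
n = 67.3163
Round up: n = 68

Answer: n = 68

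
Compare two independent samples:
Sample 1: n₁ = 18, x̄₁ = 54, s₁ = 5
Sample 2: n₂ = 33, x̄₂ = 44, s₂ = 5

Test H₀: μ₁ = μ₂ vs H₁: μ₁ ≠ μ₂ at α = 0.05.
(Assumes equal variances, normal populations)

Pooled variance: s²_p = [17×5² + 32×5²]/(49) = 25.0000
s_p = 5.0000
SE = s_p×√(1/n₁ + 1/n₂) = 5.0000×√(1/18 + 1/33) = 1.4651
t = (x̄₁ - x̄₂)/SE = (54 - 44)/1.4651 = 6.8255
df = 49, t-critical = ±2.010
Decision: reject H₀

Answer: t = 6.8255, reject H₀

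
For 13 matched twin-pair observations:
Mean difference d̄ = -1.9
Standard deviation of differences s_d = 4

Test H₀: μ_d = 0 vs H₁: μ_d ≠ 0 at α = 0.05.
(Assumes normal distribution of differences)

Answer: t = -1.7126, fail to reject H₀

Derivation:
df = n - 1 = 12
SE = s_d/√n = 4/√13 = 1.1094
t = d̄/SE = -1.9/1.1094 = -1.7126
Critical value: t_{0.025,12} = ±2.179
p-value ≈ 0.1125
Decision: fail to reject H₀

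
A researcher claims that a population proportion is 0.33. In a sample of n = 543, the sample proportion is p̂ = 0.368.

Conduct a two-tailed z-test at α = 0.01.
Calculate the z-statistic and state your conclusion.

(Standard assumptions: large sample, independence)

Answer: z = 1.8831, fail to reject H₀

Derivation:
H₀: p = 0.33, H₁: p ≠ 0.33
Standard error: SE = √(p₀(1-p₀)/n) = √(0.33×0.67/543) = 0.020179
z-statistic: z = (p̂ - p₀)/SE = (0.368 - 0.33)/0.020179 = 1.8831
Critical value: z_0.005 = ±2.576
p-value = 0.0597
Decision: fail to reject H₀ at α = 0.01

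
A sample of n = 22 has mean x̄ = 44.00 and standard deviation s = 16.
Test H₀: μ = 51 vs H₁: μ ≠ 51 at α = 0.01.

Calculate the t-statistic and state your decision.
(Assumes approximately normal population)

Answer: t = -2.0521, fail to reject H₀

Derivation:
df = n - 1 = 21
SE = s/√n = 16/√22 = 3.4112
t = (x̄ - μ₀)/SE = (44.00 - 51)/3.4112 = -2.0521
Critical value: t_{0.005,21} = ±2.831
p-value ≈ 0.0528
Decision: fail to reject H₀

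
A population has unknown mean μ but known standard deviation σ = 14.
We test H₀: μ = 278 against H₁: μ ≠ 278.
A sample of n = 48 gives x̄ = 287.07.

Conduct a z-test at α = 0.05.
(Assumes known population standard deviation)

Answer: z = 4.4885, reject H₀

Derivation:
Standard error: SE = σ/√n = 14/√48 = 2.0207
z-statistic: z = (x̄ - μ₀)/SE = (287.07 - 278)/2.0207 = 4.4885
Critical value: ±1.960
p-value < 0.0001
Decision: reject H₀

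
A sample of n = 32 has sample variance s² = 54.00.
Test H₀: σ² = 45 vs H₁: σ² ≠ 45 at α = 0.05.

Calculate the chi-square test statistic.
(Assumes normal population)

Answer: χ² = 37.2000, fail to reject H₀

Derivation:
df = n - 1 = 31
χ² = (n-1)s²/σ₀² = 31×54.00/45 = 37.2000
Critical values: χ²_{0.975,31} = 17.539, χ²_{0.025,31} = 48.232
Rejection region: χ² < 17.539 or χ² > 48.232
Decision: fail to reject H₀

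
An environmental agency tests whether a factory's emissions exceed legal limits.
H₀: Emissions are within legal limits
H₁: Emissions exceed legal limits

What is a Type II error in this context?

Type I error (α): Rejecting H₀ when H₀ is true
Type II error (β): Failing to reject H₀ when H₁ is true

Answer: Failing to cite a factory whose emissions actually exceed the limit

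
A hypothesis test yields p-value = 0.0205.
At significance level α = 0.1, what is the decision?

Compare p-value to α:
0.0205 < 0.1
Decision: reject H₀

Answer: reject H₀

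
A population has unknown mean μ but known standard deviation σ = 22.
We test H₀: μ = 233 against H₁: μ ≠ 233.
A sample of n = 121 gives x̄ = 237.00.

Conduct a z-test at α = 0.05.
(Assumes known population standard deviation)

Answer: z = 2.0000, reject H₀

Derivation:
Standard error: SE = σ/√n = 22/√121 = 2.0000
z-statistic: z = (x̄ - μ₀)/SE = (237.00 - 233)/2.0000 = 2.0000
Critical value: ±1.960
p-value = 0.0455
Decision: reject H₀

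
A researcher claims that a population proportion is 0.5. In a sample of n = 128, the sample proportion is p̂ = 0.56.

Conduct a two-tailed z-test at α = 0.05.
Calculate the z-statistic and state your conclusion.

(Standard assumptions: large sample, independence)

Answer: z = 1.3577, fail to reject H₀

Derivation:
H₀: p = 0.5, H₁: p ≠ 0.5
Standard error: SE = √(p₀(1-p₀)/n) = √(0.5×0.5/128) = 0.044194
z-statistic: z = (p̂ - p₀)/SE = (0.56 - 0.5)/0.044194 = 1.3577
Critical value: z_0.025 = ±1.960
p-value = 0.1746
Decision: fail to reject H₀ at α = 0.05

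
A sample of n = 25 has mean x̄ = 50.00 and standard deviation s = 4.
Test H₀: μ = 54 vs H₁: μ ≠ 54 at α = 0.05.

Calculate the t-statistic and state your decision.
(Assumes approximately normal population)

df = n - 1 = 24
SE = s/√n = 4/√25 = 0.8000
t = (x̄ - μ₀)/SE = (50.00 - 54)/0.8000 = -5.0000
Critical value: t_{0.025,24} = ±2.064
p-value < 0.0001
Decision: reject H₀

Answer: t = -5.0000, reject H₀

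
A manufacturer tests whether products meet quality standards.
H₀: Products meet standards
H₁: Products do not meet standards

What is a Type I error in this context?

Type I error (α): Rejecting H₀ when H₀ is true
Type II error (β): Failing to reject H₀ when H₁ is true

Answer: Rejecting good products that actually meet standards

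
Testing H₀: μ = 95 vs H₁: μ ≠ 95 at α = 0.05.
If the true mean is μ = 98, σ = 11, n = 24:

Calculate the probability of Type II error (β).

Answer: β ≈ 0.7332

Derivation:
SE = σ/√n = 11/√24 = 2.2454
Critical values: μ₀ ± z_0.025×SE = 95 ± 1.960×2.2454
Acceptance region: (90.5990, 99.4010)
Under H₁ (μ = 98): z_high = (99.4010 - 98)/2.2454 = 0.6239, z_low = (90.5990 - 98)/2.2454 = -3.2961
β = P(not reject | H₁) = Φ(0.6239) - Φ(-3.2961) ≈ 0.7332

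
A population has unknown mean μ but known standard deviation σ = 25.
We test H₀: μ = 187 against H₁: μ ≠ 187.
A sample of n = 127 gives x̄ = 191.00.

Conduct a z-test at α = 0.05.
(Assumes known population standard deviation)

Answer: z = 1.8031, fail to reject H₀

Derivation:
Standard error: SE = σ/√n = 25/√127 = 2.2184
z-statistic: z = (x̄ - μ₀)/SE = (191.00 - 187)/2.2184 = 1.8031
Critical value: ±1.960
p-value = 0.0714
Decision: fail to reject H₀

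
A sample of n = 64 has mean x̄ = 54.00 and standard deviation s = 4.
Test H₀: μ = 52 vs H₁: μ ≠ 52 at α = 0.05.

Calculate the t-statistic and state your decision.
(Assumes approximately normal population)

Answer: t = 4.0000, reject H₀

Derivation:
df = n - 1 = 63
SE = s/√n = 4/√64 = 0.5000
t = (x̄ - μ₀)/SE = (54.00 - 52)/0.5000 = 4.0000
Critical value: t_{0.025,63} = ±1.998
p-value ≈ 0.0002
Decision: reject H₀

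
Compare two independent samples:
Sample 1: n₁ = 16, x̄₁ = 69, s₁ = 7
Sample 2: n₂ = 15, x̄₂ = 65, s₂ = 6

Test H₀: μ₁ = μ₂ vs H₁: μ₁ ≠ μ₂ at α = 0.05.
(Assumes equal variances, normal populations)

Pooled variance: s²_p = [15×7² + 14×6²]/(29) = 42.7241
s_p = 6.5364
SE = s_p×√(1/n₁ + 1/n₂) = 6.5364×√(1/16 + 1/15) = 2.3492
t = (x̄₁ - x̄₂)/SE = (69 - 65)/2.3492 = 1.7027
df = 29, t-critical = ±2.045
Decision: fail to reject H₀

Answer: t = 1.7027, fail to reject H₀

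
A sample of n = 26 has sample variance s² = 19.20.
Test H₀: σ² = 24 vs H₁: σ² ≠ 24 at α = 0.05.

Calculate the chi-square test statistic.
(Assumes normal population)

df = n - 1 = 25
χ² = (n-1)s²/σ₀² = 25×19.20/24 = 20.0000
Critical values: χ²_{0.975,25} = 13.120, χ²_{0.025,25} = 40.646
Rejection region: χ² < 13.120 or χ² > 40.646
Decision: fail to reject H₀

Answer: χ² = 20.0000, fail to reject H₀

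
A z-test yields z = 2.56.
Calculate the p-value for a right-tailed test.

For z = 2.56:
p = P(Z > 2.56) = 1 - Φ(2.56) = 0.0052

Answer: p-value ≈ 0.0052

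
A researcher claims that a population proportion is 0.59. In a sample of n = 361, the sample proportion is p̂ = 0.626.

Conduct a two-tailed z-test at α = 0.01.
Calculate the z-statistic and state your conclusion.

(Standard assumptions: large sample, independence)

Answer: z = 1.3907, fail to reject H₀

Derivation:
H₀: p = 0.59, H₁: p ≠ 0.59
Standard error: SE = √(p₀(1-p₀)/n) = √(0.59×0.41/361) = 0.025886
z-statistic: z = (p̂ - p₀)/SE = (0.626 - 0.59)/0.025886 = 1.3907
Critical value: z_0.005 = ±2.576
p-value = 0.1643
Decision: fail to reject H₀ at α = 0.01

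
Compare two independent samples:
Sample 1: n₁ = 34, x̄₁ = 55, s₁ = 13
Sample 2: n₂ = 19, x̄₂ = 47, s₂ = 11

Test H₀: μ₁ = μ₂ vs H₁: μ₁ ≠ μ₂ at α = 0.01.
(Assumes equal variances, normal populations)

Pooled variance: s²_p = [33×13² + 18×11²]/(51) = 152.0588
s_p = 12.3312
SE = s_p×√(1/n₁ + 1/n₂) = 12.3312×√(1/34 + 1/19) = 3.5321
t = (x̄₁ - x̄₂)/SE = (55 - 47)/3.5321 = 2.2649
df = 51, t-critical = ±2.676
Decision: fail to reject H₀

Answer: t = 2.2649, fail to reject H₀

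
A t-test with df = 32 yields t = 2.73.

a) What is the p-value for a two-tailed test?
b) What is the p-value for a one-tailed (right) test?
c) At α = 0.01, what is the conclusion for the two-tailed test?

Using t-distribution with df = 32:
a) Two-tailed: p = 2×P(T > 2.73) = 0.0102
b) One-tailed: p = P(T > 2.73) = 0.0051
c) 0.0102 ≥ 0.01, fail to reject H₀

Answer: a) 0.0102, b) 0.0051, c) fail to reject H₀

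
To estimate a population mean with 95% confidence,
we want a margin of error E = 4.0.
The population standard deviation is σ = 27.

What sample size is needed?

Answer: n = 176

Derivation:
z_0.025 = 1.960
n = (z×σ/E)² = (1.960×27/4.0)²
n = 175.0329
Round up: n = 176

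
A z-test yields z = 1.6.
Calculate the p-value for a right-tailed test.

Answer: p-value ≈ 0.0548

Derivation:
For z = 1.6:
p = P(Z > 1.6) = 1 - Φ(1.6) = 0.0548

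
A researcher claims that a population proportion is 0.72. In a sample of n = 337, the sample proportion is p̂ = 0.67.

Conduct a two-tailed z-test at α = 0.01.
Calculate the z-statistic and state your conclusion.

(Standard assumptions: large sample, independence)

H₀: p = 0.72, H₁: p ≠ 0.72
Standard error: SE = √(p₀(1-p₀)/n) = √(0.72×0.28/337) = 0.024459
z-statistic: z = (p̂ - p₀)/SE = (0.67 - 0.72)/0.024459 = -2.0442
Critical value: z_0.005 = ±2.576
p-value = 0.0409
Decision: fail to reject H₀ at α = 0.01

Answer: z = -2.0442, fail to reject H₀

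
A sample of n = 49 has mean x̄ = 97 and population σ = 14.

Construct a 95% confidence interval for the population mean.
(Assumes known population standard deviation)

Answer: (93.0800, 100.9200)

Derivation:
Confidence level: 95%, α = 0.05
z_0.025 = 1.960
SE = σ/√n = 14/√49 = 2.0000
Margin of error = 1.960 × 2.0000 = 3.9200
CI: x̄ ± margin = 97 ± 3.9200
CI: (93.0800, 100.9200)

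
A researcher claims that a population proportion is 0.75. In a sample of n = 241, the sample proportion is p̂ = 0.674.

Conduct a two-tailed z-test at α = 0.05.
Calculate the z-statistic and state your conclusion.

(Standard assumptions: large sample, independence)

Answer: z = -2.7247, reject H₀

Derivation:
H₀: p = 0.75, H₁: p ≠ 0.75
Standard error: SE = √(p₀(1-p₀)/n) = √(0.75×0.25/241) = 0.027893
z-statistic: z = (p̂ - p₀)/SE = (0.674 - 0.75)/0.027893 = -2.7247
Critical value: z_0.025 = ±1.960
p-value = 0.0064
Decision: reject H₀ at α = 0.05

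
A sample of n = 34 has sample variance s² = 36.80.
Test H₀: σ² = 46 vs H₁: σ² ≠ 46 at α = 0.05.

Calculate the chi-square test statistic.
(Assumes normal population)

Answer: χ² = 26.4000, fail to reject H₀

Derivation:
df = n - 1 = 33
χ² = (n-1)s²/σ₀² = 33×36.80/46 = 26.4000
Critical values: χ²_{0.975,33} = 19.047, χ²_{0.025,33} = 50.725
Rejection region: χ² < 19.047 or χ² > 50.725
Decision: fail to reject H₀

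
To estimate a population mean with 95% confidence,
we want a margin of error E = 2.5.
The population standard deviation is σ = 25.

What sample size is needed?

Answer: n = 385

Derivation:
z_0.025 = 1.960
n = (z×σ/E)² = (1.960×25/2.5)²
n = 384.1600
Round up: n = 385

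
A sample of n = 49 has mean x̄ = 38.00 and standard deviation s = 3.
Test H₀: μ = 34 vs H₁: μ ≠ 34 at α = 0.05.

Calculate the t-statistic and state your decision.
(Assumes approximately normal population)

Answer: t = 9.3327, reject H₀

Derivation:
df = n - 1 = 48
SE = s/√n = 3/√49 = 0.4286
t = (x̄ - μ₀)/SE = (38.00 - 34)/0.4286 = 9.3327
Critical value: t_{0.025,48} = ±2.011
p-value < 0.0001
Decision: reject H₀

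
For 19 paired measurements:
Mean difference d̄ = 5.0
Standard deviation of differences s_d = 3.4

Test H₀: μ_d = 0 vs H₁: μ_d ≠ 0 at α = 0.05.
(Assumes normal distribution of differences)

Answer: t = 6.4103, reject H₀

Derivation:
df = n - 1 = 18
SE = s_d/√n = 3.4/√19 = 0.7800
t = d̄/SE = 5.0/0.7800 = 6.4103
Critical value: t_{0.025,18} = ±2.101
p-value < 0.0001
Decision: reject H₀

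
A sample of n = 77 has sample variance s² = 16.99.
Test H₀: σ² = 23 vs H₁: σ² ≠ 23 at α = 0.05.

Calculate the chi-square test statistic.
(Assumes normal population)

Answer: χ² = 56.1409, fail to reject H₀

Derivation:
df = n - 1 = 76
χ² = (n-1)s²/σ₀² = 76×16.99/23 = 56.1409
Critical values: χ²_{0.975,76} = 53.782, χ²_{0.025,76} = 101.999
Rejection region: χ² < 53.782 or χ² > 101.999
Decision: fail to reject H₀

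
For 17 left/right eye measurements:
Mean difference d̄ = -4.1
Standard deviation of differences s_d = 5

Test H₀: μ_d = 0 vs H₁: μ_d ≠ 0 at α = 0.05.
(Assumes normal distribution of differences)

Answer: t = -3.3809, reject H₀

Derivation:
df = n - 1 = 16
SE = s_d/√n = 5/√17 = 1.2127
t = d̄/SE = -4.1/1.2127 = -3.3809
Critical value: t_{0.025,16} = ±2.120
p-value ≈ 0.0038
Decision: reject H₀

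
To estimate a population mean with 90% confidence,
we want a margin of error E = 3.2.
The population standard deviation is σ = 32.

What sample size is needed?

Answer: n = 271

Derivation:
z_0.05 = 1.645
n = (z×σ/E)² = (1.645×32/3.2)²
n = 270.6025
Round up: n = 271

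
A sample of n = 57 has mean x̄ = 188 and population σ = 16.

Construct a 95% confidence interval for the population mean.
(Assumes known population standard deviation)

Confidence level: 95%, α = 0.05
z_0.025 = 1.960
SE = σ/√n = 16/√57 = 2.1193
Margin of error = 1.960 × 2.1193 = 4.1538
CI: x̄ ± margin = 188 ± 4.1538
CI: (183.8462, 192.1538)

Answer: (183.8462, 192.1538)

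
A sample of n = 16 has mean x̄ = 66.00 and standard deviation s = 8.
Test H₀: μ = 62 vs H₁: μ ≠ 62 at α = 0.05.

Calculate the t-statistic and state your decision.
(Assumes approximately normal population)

Answer: t = 2.0000, fail to reject H₀

Derivation:
df = n - 1 = 15
SE = s/√n = 8/√16 = 2.0000
t = (x̄ - μ₀)/SE = (66.00 - 62)/2.0000 = 2.0000
Critical value: t_{0.025,15} = ±2.131
p-value ≈ 0.0639
Decision: fail to reject H₀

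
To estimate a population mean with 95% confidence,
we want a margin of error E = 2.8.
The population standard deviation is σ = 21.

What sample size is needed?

Answer: n = 217

Derivation:
z_0.025 = 1.960
n = (z×σ/E)² = (1.960×21/2.8)²
n = 216.0900
Round up: n = 217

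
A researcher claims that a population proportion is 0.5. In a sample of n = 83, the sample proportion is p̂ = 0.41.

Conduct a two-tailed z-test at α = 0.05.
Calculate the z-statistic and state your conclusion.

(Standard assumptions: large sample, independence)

Answer: z = -1.6399, fail to reject H₀

Derivation:
H₀: p = 0.5, H₁: p ≠ 0.5
Standard error: SE = √(p₀(1-p₀)/n) = √(0.5×0.5/83) = 0.054882
z-statistic: z = (p̂ - p₀)/SE = (0.41 - 0.5)/0.054882 = -1.6399
Critical value: z_0.025 = ±1.960
p-value = 0.1010
Decision: fail to reject H₀ at α = 0.05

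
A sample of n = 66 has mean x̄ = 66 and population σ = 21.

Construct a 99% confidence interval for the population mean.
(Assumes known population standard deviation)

Answer: (59.3413, 72.6587)

Derivation:
Confidence level: 99%, α = 0.01
z_0.005 = 2.576
SE = σ/√n = 21/√66 = 2.5849
Margin of error = 2.576 × 2.5849 = 6.6587
CI: x̄ ± margin = 66 ± 6.6587
CI: (59.3413, 72.6587)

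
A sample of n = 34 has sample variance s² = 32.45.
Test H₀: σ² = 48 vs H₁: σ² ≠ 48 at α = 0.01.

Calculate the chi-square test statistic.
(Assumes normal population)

df = n - 1 = 33
χ² = (n-1)s²/σ₀² = 33×32.45/48 = 22.3094
Critical values: χ²_{0.995,33} = 15.815, χ²_{0.005,33} = 57.648
Rejection region: χ² < 15.815 or χ² > 57.648
Decision: fail to reject H₀

Answer: χ² = 22.3094, fail to reject H₀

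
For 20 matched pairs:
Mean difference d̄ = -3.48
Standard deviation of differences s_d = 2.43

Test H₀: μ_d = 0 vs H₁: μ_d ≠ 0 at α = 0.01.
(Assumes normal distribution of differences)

Answer: t = -6.4041, reject H₀

Derivation:
df = n - 1 = 19
SE = s_d/√n = 2.43/√20 = 0.5434
t = d̄/SE = -3.48/0.5434 = -6.4041
Critical value: t_{0.005,19} = ±2.861
p-value < 0.0001
Decision: reject H₀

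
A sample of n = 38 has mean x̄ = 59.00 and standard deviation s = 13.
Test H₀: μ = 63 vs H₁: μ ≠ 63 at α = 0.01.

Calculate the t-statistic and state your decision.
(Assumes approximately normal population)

df = n - 1 = 37
SE = s/√n = 13/√38 = 2.1089
t = (x̄ - μ₀)/SE = (59.00 - 63)/2.1089 = -1.8967
Critical value: t_{0.005,37} = ±2.715
p-value ≈ 0.0657
Decision: fail to reject H₀

Answer: t = -1.8967, fail to reject H₀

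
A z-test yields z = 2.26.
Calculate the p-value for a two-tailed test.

Answer: p-value ≈ 0.0238

Derivation:
For z = 2.26:
p = 2×P(Z > |2.26|) = 2×(1 - Φ(2.26)) = 0.0238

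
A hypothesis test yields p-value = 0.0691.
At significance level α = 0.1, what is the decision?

Answer: reject H₀

Derivation:
Compare p-value to α:
0.0691 < 0.1
Decision: reject H₀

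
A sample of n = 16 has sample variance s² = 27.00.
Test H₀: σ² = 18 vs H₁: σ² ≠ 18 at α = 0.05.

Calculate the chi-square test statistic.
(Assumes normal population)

df = n - 1 = 15
χ² = (n-1)s²/σ₀² = 15×27.00/18 = 22.5000
Critical values: χ²_{0.975,15} = 6.262, χ²_{0.025,15} = 27.488
Rejection region: χ² < 6.262 or χ² > 27.488
Decision: fail to reject H₀

Answer: χ² = 22.5000, fail to reject H₀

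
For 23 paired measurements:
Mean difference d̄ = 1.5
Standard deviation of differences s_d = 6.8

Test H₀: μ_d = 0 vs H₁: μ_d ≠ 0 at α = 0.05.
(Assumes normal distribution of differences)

Answer: t = 1.0579, fail to reject H₀

Derivation:
df = n - 1 = 22
SE = s_d/√n = 6.8/√23 = 1.4179
t = d̄/SE = 1.5/1.4179 = 1.0579
Critical value: t_{0.025,22} = ±2.074
p-value ≈ 0.3016
Decision: fail to reject H₀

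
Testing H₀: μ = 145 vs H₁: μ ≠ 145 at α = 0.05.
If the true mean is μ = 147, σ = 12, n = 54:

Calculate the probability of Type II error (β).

Answer: β ≈ 0.7682

Derivation:
SE = σ/√n = 12/√54 = 1.6330
Critical values: μ₀ ± z_0.025×SE = 145 ± 1.960×1.6330
Acceptance region: (141.7993, 148.2007)
Under H₁ (μ = 147): z_high = (148.2007 - 147)/1.6330 = 0.7353, z_low = (141.7993 - 147)/1.6330 = -3.1848
β = P(not reject | H₁) = Φ(0.7353) - Φ(-3.1848) ≈ 0.7682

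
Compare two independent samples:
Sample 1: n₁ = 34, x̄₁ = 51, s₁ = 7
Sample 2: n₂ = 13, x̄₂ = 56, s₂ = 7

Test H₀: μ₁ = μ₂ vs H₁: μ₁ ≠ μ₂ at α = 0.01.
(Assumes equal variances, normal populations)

Pooled variance: s²_p = [33×7² + 12×7²]/(45) = 49.0000
s_p = 7.0000
SE = s_p×√(1/n₁ + 1/n₂) = 7.0000×√(1/34 + 1/13) = 2.2826
t = (x̄₁ - x̄₂)/SE = (51 - 56)/2.2826 = -2.1905
df = 45, t-critical = ±2.690
Decision: fail to reject H₀

Answer: t = -2.1905, fail to reject H₀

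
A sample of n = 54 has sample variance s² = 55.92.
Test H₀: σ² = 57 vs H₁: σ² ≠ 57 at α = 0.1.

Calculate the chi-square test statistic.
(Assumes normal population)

df = n - 1 = 53
χ² = (n-1)s²/σ₀² = 53×55.92/57 = 51.9958
Critical values: χ²_{0.95,53} = 37.276, χ²_{0.05,53} = 70.993
Rejection region: χ² < 37.276 or χ² > 70.993
Decision: fail to reject H₀

Answer: χ² = 51.9958, fail to reject H₀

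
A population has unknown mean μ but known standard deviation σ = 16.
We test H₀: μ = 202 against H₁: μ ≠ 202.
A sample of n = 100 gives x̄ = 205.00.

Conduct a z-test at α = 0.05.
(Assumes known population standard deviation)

Standard error: SE = σ/√n = 16/√100 = 1.6000
z-statistic: z = (x̄ - μ₀)/SE = (205.00 - 202)/1.6000 = 1.8750
Critical value: ±1.960
p-value = 0.0608
Decision: fail to reject H₀

Answer: z = 1.8750, fail to reject H₀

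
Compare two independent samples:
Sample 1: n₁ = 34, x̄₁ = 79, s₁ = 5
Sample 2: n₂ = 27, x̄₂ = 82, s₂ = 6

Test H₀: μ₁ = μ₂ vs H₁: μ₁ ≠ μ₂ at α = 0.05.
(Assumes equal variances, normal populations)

Answer: t = -2.1302, reject H₀

Derivation:
Pooled variance: s²_p = [33×5² + 26×6²]/(59) = 29.8475
s_p = 5.4633
SE = s_p×√(1/n₁ + 1/n₂) = 5.4633×√(1/34 + 1/27) = 1.4083
t = (x̄₁ - x̄₂)/SE = (79 - 82)/1.4083 = -2.1302
df = 59, t-critical = ±2.001
Decision: reject H₀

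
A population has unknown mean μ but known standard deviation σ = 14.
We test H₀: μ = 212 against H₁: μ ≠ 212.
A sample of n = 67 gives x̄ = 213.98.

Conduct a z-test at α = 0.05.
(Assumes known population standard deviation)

Answer: z = 1.1576, fail to reject H₀

Derivation:
Standard error: SE = σ/√n = 14/√67 = 1.7104
z-statistic: z = (x̄ - μ₀)/SE = (213.98 - 212)/1.7104 = 1.1576
Critical value: ±1.960
p-value = 0.2470
Decision: fail to reject H₀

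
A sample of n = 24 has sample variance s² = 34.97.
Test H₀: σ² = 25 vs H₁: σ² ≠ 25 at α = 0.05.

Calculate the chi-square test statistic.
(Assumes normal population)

Answer: χ² = 32.1724, fail to reject H₀

Derivation:
df = n - 1 = 23
χ² = (n-1)s²/σ₀² = 23×34.97/25 = 32.1724
Critical values: χ²_{0.975,23} = 11.689, χ²_{0.025,23} = 38.076
Rejection region: χ² < 11.689 or χ² > 38.076
Decision: fail to reject H₀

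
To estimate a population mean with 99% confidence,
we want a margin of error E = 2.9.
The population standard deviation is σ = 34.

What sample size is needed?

z_0.005 = 2.576
n = (z×σ/E)² = (2.576×34/2.9)²
n = 912.1233
Round up: n = 913

Answer: n = 913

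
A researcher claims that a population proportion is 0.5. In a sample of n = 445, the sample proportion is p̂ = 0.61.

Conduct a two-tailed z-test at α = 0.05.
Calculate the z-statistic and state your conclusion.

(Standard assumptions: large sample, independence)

H₀: p = 0.5, H₁: p ≠ 0.5
Standard error: SE = √(p₀(1-p₀)/n) = √(0.5×0.5/445) = 0.023702
z-statistic: z = (p̂ - p₀)/SE = (0.61 - 0.5)/0.023702 = 4.6410
Critical value: z_0.025 = ±1.960
p-value < 0.0001
Decision: reject H₀ at α = 0.05

Answer: z = 4.6410, reject H₀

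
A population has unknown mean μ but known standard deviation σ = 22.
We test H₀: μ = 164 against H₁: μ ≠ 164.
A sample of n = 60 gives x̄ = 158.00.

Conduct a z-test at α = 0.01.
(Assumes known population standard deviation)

Standard error: SE = σ/√n = 22/√60 = 2.8402
z-statistic: z = (x̄ - μ₀)/SE = (158.00 - 164)/2.8402 = -2.1125
Critical value: ±2.576
p-value = 0.0346
Decision: fail to reject H₀

Answer: z = -2.1125, fail to reject H₀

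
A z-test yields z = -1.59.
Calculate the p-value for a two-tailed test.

Answer: p-value ≈ 0.1118

Derivation:
For z = -1.59:
p = 2×P(Z > |-1.59|) = 2×(1 - Φ(1.59)) = 0.1118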